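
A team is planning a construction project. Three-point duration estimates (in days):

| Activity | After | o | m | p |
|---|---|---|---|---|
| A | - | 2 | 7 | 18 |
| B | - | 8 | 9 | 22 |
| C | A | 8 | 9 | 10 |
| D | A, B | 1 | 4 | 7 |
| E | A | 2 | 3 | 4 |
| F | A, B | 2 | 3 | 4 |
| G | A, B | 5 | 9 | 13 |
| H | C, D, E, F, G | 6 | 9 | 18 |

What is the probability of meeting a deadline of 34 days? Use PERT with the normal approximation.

0.884

te_A = (2 + 4·7 + 18)/6 = 48/6 = 8; σ²_A = ((18−2)/6)² = 7.111
te_B = (8 + 4·9 + 22)/6 = 66/6 = 11; σ²_B = ((22−8)/6)² = 5.444
te_C = (8 + 4·9 + 10)/6 = 54/6 = 9; σ²_C = ((10−8)/6)² = 0.111
te_D = (1 + 4·4 + 7)/6 = 24/6 = 4; σ²_D = ((7−1)/6)² = 1.000
te_E = (2 + 4·3 + 4)/6 = 18/6 = 3; σ²_E = ((4−2)/6)² = 0.111
te_F = (2 + 4·3 + 4)/6 = 18/6 = 3; σ²_F = ((4−2)/6)² = 0.111
te_G = (5 + 4·9 + 13)/6 = 54/6 = 9; σ²_G = ((13−5)/6)² = 1.778
te_H = (6 + 4·9 + 18)/6 = 60/6 = 10; σ²_H = ((18−6)/6)² = 4.000

Forward pass:
ES_A = 0; EF_A = 8
ES_B = 0; EF_B = 11
ES_C = 8; EF_C = 8+9 = 17
ES_D = max(EF_A=8, EF_B=11) = 11; EF_D = 11+4 = 15
ES_E = 8; EF_E = 8+3 = 11
ES_F = max(EF_A=8, EF_B=11) = 11; EF_F = 11+3 = 14
ES_G = max(EF_A=8, EF_B=11) = 11; EF_G = 11+9 = 20
ES_H = max(EF_C=17, EF_D=15, EF_E=11, EF_F=14, EF_G=20) = 20; EF_H = 20+10 = 30
Expected project duration μ = 30 days. Critical path: B → G → H.

Variance along critical path = 5.444 + 1.778 + 4.000 = 11.222; σ = √11.222 = 3.350 days.
Z = (34 − 30) / 3.350 = 1.194
P(T ≤ 34) = Φ(1.194) ≈ 0.884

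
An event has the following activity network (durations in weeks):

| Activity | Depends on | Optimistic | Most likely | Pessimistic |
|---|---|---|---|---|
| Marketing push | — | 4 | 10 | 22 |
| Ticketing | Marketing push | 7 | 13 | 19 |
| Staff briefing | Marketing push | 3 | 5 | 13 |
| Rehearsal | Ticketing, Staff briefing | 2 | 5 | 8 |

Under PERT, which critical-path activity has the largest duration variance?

te_Marketing push = (4 + 4·10 + 22)/6 = 66/6 = 11; σ²_Marketing push = ((22−4)/6)² = 9.000
te_Ticketing = (7 + 4·13 + 19)/6 = 78/6 = 13; σ²_Ticketing = ((19−7)/6)² = 4.000
te_Staff briefing = (3 + 4·5 + 13)/6 = 36/6 = 6; σ²_Staff briefing = ((13−3)/6)² = 2.778
te_Rehearsal = (2 + 4·5 + 8)/6 = 30/6 = 5; σ²_Rehearsal = ((8−2)/6)² = 1.000

Forward pass:
ES_Marketing push = 0; EF_Marketing push = 11
ES_Ticketing = 11; EF_Ticketing = 11+13 = 24
ES_Staff briefing = 11; EF_Staff briefing = 11+6 = 17
ES_Rehearsal = max(EF_Ticketing=24, EF_Staff briefing=17) = 24; EF_Rehearsal = 24+5 = 29
Expected project duration μ = 29 weeks. Critical path: Marketing push → Ticketing → Rehearsal.

Variances on critical path: σ²_Marketing push=9.000, σ²_Ticketing=4.000, σ²_Rehearsal=1.000.
Largest is σ²_Marketing push = 9.000.

Marketing push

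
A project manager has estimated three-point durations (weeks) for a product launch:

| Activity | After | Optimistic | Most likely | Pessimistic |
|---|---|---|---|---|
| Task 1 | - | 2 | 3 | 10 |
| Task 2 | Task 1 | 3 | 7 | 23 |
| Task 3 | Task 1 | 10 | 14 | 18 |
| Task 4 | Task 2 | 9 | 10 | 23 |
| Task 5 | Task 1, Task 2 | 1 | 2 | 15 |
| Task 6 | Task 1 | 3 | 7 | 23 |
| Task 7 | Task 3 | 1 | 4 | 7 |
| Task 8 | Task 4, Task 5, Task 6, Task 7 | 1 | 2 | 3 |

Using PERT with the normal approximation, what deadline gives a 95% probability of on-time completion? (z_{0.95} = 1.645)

34.1 weeks

te_Task 1 = (2 + 4·3 + 10)/6 = 24/6 = 4; σ²_Task 1 = ((10−2)/6)² = 1.778
te_Task 2 = (3 + 4·7 + 23)/6 = 54/6 = 9; σ²_Task 2 = ((23−3)/6)² = 11.111
te_Task 3 = (10 + 4·14 + 18)/6 = 84/6 = 14; σ²_Task 3 = ((18−10)/6)² = 1.778
te_Task 4 = (9 + 4·10 + 23)/6 = 72/6 = 12; σ²_Task 4 = ((23−9)/6)² = 5.444
te_Task 5 = (1 + 4·2 + 15)/6 = 24/6 = 4; σ²_Task 5 = ((15−1)/6)² = 5.444
te_Task 6 = (3 + 4·7 + 23)/6 = 54/6 = 9; σ²_Task 6 = ((23−3)/6)² = 11.111
te_Task 7 = (1 + 4·4 + 7)/6 = 24/6 = 4; σ²_Task 7 = ((7−1)/6)² = 1.000
te_Task 8 = (1 + 4·2 + 3)/6 = 12/6 = 2; σ²_Task 8 = ((3−1)/6)² = 0.111

Forward pass:
ES_Task 1 = 0; EF_Task 1 = 4
ES_Task 2 = 4; EF_Task 2 = 4+9 = 13
ES_Task 3 = 4; EF_Task 3 = 4+14 = 18
ES_Task 4 = 13; EF_Task 4 = 13+12 = 25
ES_Task 5 = max(EF_Task 1=4, EF_Task 2=13) = 13; EF_Task 5 = 13+4 = 17
ES_Task 6 = 4; EF_Task 6 = 4+9 = 13
ES_Task 7 = 18; EF_Task 7 = 18+4 = 22
ES_Task 8 = max(EF_Task 4=25, EF_Task 5=17, EF_Task 6=13, EF_Task 7=22) = 25; EF_Task 8 = 25+2 = 27
Expected project duration μ = 27 weeks. Critical path: Task 1 → Task 2 → Task 4 → Task 8.

Variance along critical path = 1.778 + 11.111 + 5.444 + 0.111 = 18.444; σ = 4.295 weeks.
D = μ + z·σ = 27 + 1.645·4.295 = 34.1 weeks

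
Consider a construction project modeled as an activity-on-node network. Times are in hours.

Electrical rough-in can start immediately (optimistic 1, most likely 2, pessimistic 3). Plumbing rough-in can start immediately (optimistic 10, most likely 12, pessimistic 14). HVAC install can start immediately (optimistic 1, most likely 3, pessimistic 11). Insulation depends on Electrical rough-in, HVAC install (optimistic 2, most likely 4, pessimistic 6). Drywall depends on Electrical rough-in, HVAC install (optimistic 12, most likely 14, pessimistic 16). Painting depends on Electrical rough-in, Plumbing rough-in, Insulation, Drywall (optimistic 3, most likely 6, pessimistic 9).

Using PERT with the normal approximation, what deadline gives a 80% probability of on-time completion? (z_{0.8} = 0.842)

te_Electrical rough-in = (1 + 4·2 + 3)/6 = 12/6 = 2; σ²_Electrical rough-in = ((3−1)/6)² = 0.111
te_Plumbing rough-in = (10 + 4·12 + 14)/6 = 72/6 = 12; σ²_Plumbing rough-in = ((14−10)/6)² = 0.444
te_HVAC install = (1 + 4·3 + 11)/6 = 24/6 = 4; σ²_HVAC install = ((11−1)/6)² = 2.778
te_Insulation = (2 + 4·4 + 6)/6 = 24/6 = 4; σ²_Insulation = ((6−2)/6)² = 0.444
te_Drywall = (12 + 4·14 + 16)/6 = 84/6 = 14; σ²_Drywall = ((16−12)/6)² = 0.444
te_Painting = (3 + 4·6 + 9)/6 = 36/6 = 6; σ²_Painting = ((9−3)/6)² = 1.000

Forward pass:
ES_Electrical rough-in = 0; EF_Electrical rough-in = 2
ES_Plumbing rough-in = 0; EF_Plumbing rough-in = 12
ES_HVAC install = 0; EF_HVAC install = 4
ES_Insulation = max(EF_Electrical rough-in=2, EF_HVAC install=4) = 4; EF_Insulation = 4+4 = 8
ES_Drywall = max(EF_Electrical rough-in=2, EF_HVAC install=4) = 4; EF_Drywall = 4+14 = 18
ES_Painting = max(EF_Electrical rough-in=2, EF_Plumbing rough-in=12, EF_Insulation=8, EF_Drywall=18) = 18; EF_Painting = 18+6 = 24
Expected project duration μ = 24 hours. Critical path: HVAC install → Drywall → Painting.

Variance along critical path = 2.778 + 0.444 + 1.000 = 4.222; σ = 2.055 hours.
D = μ + z·σ = 24 + 0.842·2.055 = 25.7 hours

25.7 hours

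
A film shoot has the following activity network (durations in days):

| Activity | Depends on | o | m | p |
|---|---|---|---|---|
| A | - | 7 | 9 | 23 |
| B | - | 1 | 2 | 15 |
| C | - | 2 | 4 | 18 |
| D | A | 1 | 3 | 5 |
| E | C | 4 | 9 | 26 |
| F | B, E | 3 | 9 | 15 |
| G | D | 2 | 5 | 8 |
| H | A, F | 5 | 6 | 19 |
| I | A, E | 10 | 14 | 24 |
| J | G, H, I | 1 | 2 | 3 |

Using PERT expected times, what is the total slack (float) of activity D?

te_A = (7 + 4·9 + 23)/6 = 66/6 = 11
te_B = (1 + 4·2 + 15)/6 = 24/6 = 4
te_C = (2 + 4·4 + 18)/6 = 36/6 = 6
te_D = (1 + 4·3 + 5)/6 = 18/6 = 3
te_E = (4 + 4·9 + 26)/6 = 66/6 = 11
te_F = (3 + 4·9 + 15)/6 = 54/6 = 9
te_G = (2 + 4·5 + 8)/6 = 30/6 = 5
te_H = (5 + 4·6 + 19)/6 = 48/6 = 8
te_I = (10 + 4·14 + 24)/6 = 90/6 = 15
te_J = (1 + 4·2 + 3)/6 = 12/6 = 2

Forward pass:
ES_A = 0; EF_A = 11
ES_B = 0; EF_B = 4
ES_C = 0; EF_C = 6
ES_D = 11; EF_D = 11+3 = 14
ES_E = 6; EF_E = 6+11 = 17
ES_F = max(EF_B=4, EF_E=17) = 17; EF_F = 17+9 = 26
ES_G = 14; EF_G = 14+5 = 19
ES_H = max(EF_A=11, EF_F=26) = 26; EF_H = 26+8 = 34
ES_I = max(EF_A=11, EF_E=17) = 17; EF_I = 17+15 = 32
ES_J = max(EF_G=19, EF_H=34, EF_I=32) = 34; EF_J = 34+2 = 36
Expected project duration μ = 36 days. Critical path: C → E → F → H → J.

Backward pass:
LF_J = 36; LS_J = 36−2 = 34
LF_I = LS_J = 34; LS_I = 34−15 = 19
LF_H = LS_J = 34; LS_H = 34−8 = 26
LF_G = LS_J = 34; LS_G = 34−5 = 29
LF_F = LS_H = 26; LS_F = 26−9 = 17
LF_E = min(LS_F=17, LS_I=19) = 17; LS_E = 17−11 = 6
LF_D = LS_G = 29; LS_D = 29−3 = 26
LF_C = LS_E = 6; LS_C = 6−6 = 0
LF_B = LS_F = 17; LS_B = 17−4 = 13
LF_A = min(LS_D=26, LS_H=26, LS_I=19) = 19; LS_A = 19−11 = 8
Slack_D = LS_D − ES_D = 26 − 11 = 15

15 days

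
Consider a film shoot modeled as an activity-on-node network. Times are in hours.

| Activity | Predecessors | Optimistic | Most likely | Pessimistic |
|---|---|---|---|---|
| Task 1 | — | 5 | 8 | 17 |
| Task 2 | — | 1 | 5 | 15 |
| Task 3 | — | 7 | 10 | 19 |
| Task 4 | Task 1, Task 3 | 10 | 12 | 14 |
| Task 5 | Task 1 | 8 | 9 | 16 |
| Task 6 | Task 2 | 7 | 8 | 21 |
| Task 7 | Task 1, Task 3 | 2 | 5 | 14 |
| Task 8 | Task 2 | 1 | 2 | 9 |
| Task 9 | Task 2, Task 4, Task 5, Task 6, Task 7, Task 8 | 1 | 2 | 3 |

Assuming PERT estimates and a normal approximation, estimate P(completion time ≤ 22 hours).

0.080

te_Task 1 = (5 + 4·8 + 17)/6 = 54/6 = 9; σ²_Task 1 = ((17−5)/6)² = 4.000
te_Task 2 = (1 + 4·5 + 15)/6 = 36/6 = 6; σ²_Task 2 = ((15−1)/6)² = 5.444
te_Task 3 = (7 + 4·10 + 19)/6 = 66/6 = 11; σ²_Task 3 = ((19−7)/6)² = 4.000
te_Task 4 = (10 + 4·12 + 14)/6 = 72/6 = 12; σ²_Task 4 = ((14−10)/6)² = 0.444
te_Task 5 = (8 + 4·9 + 16)/6 = 60/6 = 10; σ²_Task 5 = ((16−8)/6)² = 1.778
te_Task 6 = (7 + 4·8 + 21)/6 = 60/6 = 10; σ²_Task 6 = ((21−7)/6)² = 5.444
te_Task 7 = (2 + 4·5 + 14)/6 = 36/6 = 6; σ²_Task 7 = ((14−2)/6)² = 4.000
te_Task 8 = (1 + 4·2 + 9)/6 = 18/6 = 3; σ²_Task 8 = ((9−1)/6)² = 1.778
te_Task 9 = (1 + 4·2 + 3)/6 = 12/6 = 2; σ²_Task 9 = ((3−1)/6)² = 0.111

Forward pass:
ES_Task 1 = 0; EF_Task 1 = 9
ES_Task 2 = 0; EF_Task 2 = 6
ES_Task 3 = 0; EF_Task 3 = 11
ES_Task 4 = max(EF_Task 1=9, EF_Task 3=11) = 11; EF_Task 4 = 11+12 = 23
ES_Task 5 = 9; EF_Task 5 = 9+10 = 19
ES_Task 6 = 6; EF_Task 6 = 6+10 = 16
ES_Task 7 = max(EF_Task 1=9, EF_Task 3=11) = 11; EF_Task 7 = 11+6 = 17
ES_Task 8 = 6; EF_Task 8 = 6+3 = 9
ES_Task 9 = max(EF_Task 2=6, EF_Task 4=23, EF_Task 5=19, EF_Task 6=16, EF_Task 7=17, EF_Task 8=9) = 23; EF_Task 9 = 23+2 = 25
Expected project duration μ = 25 hours. Critical path: Task 3 → Task 4 → Task 9.

Variance along critical path = 4.000 + 0.444 + 0.111 = 4.556; σ = √4.556 = 2.134 hours.
Z = (22 − 25) / 2.134 = -1.406
P(T ≤ 22) = Φ(-1.406) ≈ 0.080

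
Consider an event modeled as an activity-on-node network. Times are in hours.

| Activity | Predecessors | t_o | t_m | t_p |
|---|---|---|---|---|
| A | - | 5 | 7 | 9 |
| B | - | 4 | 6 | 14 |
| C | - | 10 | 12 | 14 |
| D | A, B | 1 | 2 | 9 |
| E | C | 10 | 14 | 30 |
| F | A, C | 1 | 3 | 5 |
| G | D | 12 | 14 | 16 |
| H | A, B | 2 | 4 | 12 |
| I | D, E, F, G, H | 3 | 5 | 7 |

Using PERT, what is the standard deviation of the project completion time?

3.46 hours

te_A = (5 + 4·7 + 9)/6 = 42/6 = 7; σ²_A = ((9−5)/6)² = 0.444
te_B = (4 + 4·6 + 14)/6 = 42/6 = 7; σ²_B = ((14−4)/6)² = 2.778
te_C = (10 + 4·12 + 14)/6 = 72/6 = 12; σ²_C = ((14−10)/6)² = 0.444
te_D = (1 + 4·2 + 9)/6 = 18/6 = 3; σ²_D = ((9−1)/6)² = 1.778
te_E = (10 + 4·14 + 30)/6 = 96/6 = 16; σ²_E = ((30−10)/6)² = 11.111
te_F = (1 + 4·3 + 5)/6 = 18/6 = 3; σ²_F = ((5−1)/6)² = 0.444
te_G = (12 + 4·14 + 16)/6 = 84/6 = 14; σ²_G = ((16−12)/6)² = 0.444
te_H = (2 + 4·4 + 12)/6 = 30/6 = 5; σ²_H = ((12−2)/6)² = 2.778
te_I = (3 + 4·5 + 7)/6 = 30/6 = 5; σ²_I = ((7−3)/6)² = 0.444

Forward pass:
ES_A = 0; EF_A = 7
ES_B = 0; EF_B = 7
ES_C = 0; EF_C = 12
ES_D = max(EF_A=7, EF_B=7) = 7; EF_D = 7+3 = 10
ES_E = 12; EF_E = 12+16 = 28
ES_F = max(EF_A=7, EF_C=12) = 12; EF_F = 12+3 = 15
ES_G = 10; EF_G = 10+14 = 24
ES_H = max(EF_A=7, EF_B=7) = 7; EF_H = 7+5 = 12
ES_I = max(EF_D=10, EF_E=28, EF_F=15, EF_G=24, EF_H=12) = 28; EF_I = 28+5 = 33
Expected project duration μ = 33 hours. Critical path: C → E → I.

Variance along critical path = 0.444 + 11.111 + 0.444 = 12.000
σ = √12.000 = 3.464 hours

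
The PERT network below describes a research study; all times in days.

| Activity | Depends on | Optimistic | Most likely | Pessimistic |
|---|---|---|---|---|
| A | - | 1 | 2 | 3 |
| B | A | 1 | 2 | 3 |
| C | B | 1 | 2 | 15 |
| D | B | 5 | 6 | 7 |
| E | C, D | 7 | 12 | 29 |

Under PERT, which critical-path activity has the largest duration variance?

te_A = (1 + 4·2 + 3)/6 = 12/6 = 2; σ²_A = ((3−1)/6)² = 0.111
te_B = (1 + 4·2 + 3)/6 = 12/6 = 2; σ²_B = ((3−1)/6)² = 0.111
te_C = (1 + 4·2 + 15)/6 = 24/6 = 4; σ²_C = ((15−1)/6)² = 5.444
te_D = (5 + 4·6 + 7)/6 = 36/6 = 6; σ²_D = ((7−5)/6)² = 0.111
te_E = (7 + 4·12 + 29)/6 = 84/6 = 14; σ²_E = ((29−7)/6)² = 13.444

Forward pass:
ES_A = 0; EF_A = 2
ES_B = 2; EF_B = 2+2 = 4
ES_C = 4; EF_C = 4+4 = 8
ES_D = 4; EF_D = 4+6 = 10
ES_E = max(EF_C=8, EF_D=10) = 10; EF_E = 10+14 = 24
Expected project duration μ = 24 days. Critical path: A → B → D → E.

Variances on critical path: σ²_A=0.111, σ²_B=0.111, σ²_D=0.111, σ²_E=13.444.
Largest is σ²_E = 13.444.

E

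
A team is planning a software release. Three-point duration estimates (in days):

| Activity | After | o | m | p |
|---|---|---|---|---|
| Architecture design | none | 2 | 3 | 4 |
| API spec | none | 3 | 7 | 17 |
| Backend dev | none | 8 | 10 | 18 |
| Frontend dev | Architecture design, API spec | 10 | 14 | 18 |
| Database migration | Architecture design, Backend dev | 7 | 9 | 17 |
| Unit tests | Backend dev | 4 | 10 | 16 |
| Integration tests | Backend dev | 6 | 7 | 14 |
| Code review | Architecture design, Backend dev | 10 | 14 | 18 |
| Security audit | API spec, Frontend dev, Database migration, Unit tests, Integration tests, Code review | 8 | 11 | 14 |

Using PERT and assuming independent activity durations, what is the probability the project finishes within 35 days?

te_Architecture design = (2 + 4·3 + 4)/6 = 18/6 = 3; σ²_Architecture design = ((4−2)/6)² = 0.111
te_API spec = (3 + 4·7 + 17)/6 = 48/6 = 8; σ²_API spec = ((17−3)/6)² = 5.444
te_Backend dev = (8 + 4·10 + 18)/6 = 66/6 = 11; σ²_Backend dev = ((18−8)/6)² = 2.778
te_Frontend dev = (10 + 4·14 + 18)/6 = 84/6 = 14; σ²_Frontend dev = ((18−10)/6)² = 1.778
te_Database migration = (7 + 4·9 + 17)/6 = 60/6 = 10; σ²_Database migration = ((17−7)/6)² = 2.778
te_Unit tests = (4 + 4·10 + 16)/6 = 60/6 = 10; σ²_Unit tests = ((16−4)/6)² = 4.000
te_Integration tests = (6 + 4·7 + 14)/6 = 48/6 = 8; σ²_Integration tests = ((14−6)/6)² = 1.778
te_Code review = (10 + 4·14 + 18)/6 = 84/6 = 14; σ²_Code review = ((18−10)/6)² = 1.778
te_Security audit = (8 + 4·11 + 14)/6 = 66/6 = 11; σ²_Security audit = ((14−8)/6)² = 1.000

Forward pass:
ES_Architecture design = 0; EF_Architecture design = 3
ES_API spec = 0; EF_API spec = 8
ES_Backend dev = 0; EF_Backend dev = 11
ES_Frontend dev = max(EF_Architecture design=3, EF_API spec=8) = 8; EF_Frontend dev = 8+14 = 22
ES_Database migration = max(EF_Architecture design=3, EF_Backend dev=11) = 11; EF_Database migration = 11+10 = 21
ES_Unit tests = 11; EF_Unit tests = 11+10 = 21
ES_Integration tests = 11; EF_Integration tests = 11+8 = 19
ES_Code review = max(EF_Architecture design=3, EF_Backend dev=11) = 11; EF_Code review = 11+14 = 25
ES_Security audit = max(EF_API spec=8, EF_Frontend dev=22, EF_Database migration=21, EF_Unit tests=21, EF_Integration tests=19, EF_Code review=25) = 25; EF_Security audit = 25+11 = 36
Expected project duration μ = 36 days. Critical path: Backend dev → Code review → Security audit.

Variance along critical path = 2.778 + 1.778 + 1.000 = 5.556; σ = √5.556 = 2.357 days.
Z = (35 − 36) / 2.357 = -0.424
P(T ≤ 35) = Φ(-0.424) ≈ 0.336

0.336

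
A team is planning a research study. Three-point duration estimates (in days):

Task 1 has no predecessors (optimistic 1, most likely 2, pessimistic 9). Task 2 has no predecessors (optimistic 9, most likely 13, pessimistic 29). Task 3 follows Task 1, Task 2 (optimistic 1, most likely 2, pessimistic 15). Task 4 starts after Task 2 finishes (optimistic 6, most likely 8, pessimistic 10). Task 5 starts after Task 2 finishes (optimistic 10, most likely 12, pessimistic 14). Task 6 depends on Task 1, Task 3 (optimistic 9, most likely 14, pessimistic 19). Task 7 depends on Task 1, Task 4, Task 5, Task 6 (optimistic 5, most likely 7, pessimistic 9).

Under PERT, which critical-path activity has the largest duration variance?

te_Task 1 = (1 + 4·2 + 9)/6 = 18/6 = 3; σ²_Task 1 = ((9−1)/6)² = 1.778
te_Task 2 = (9 + 4·13 + 29)/6 = 90/6 = 15; σ²_Task 2 = ((29−9)/6)² = 11.111
te_Task 3 = (1 + 4·2 + 15)/6 = 24/6 = 4; σ²_Task 3 = ((15−1)/6)² = 5.444
te_Task 4 = (6 + 4·8 + 10)/6 = 48/6 = 8; σ²_Task 4 = ((10−6)/6)² = 0.444
te_Task 5 = (10 + 4·12 + 14)/6 = 72/6 = 12; σ²_Task 5 = ((14−10)/6)² = 0.444
te_Task 6 = (9 + 4·14 + 19)/6 = 84/6 = 14; σ²_Task 6 = ((19−9)/6)² = 2.778
te_Task 7 = (5 + 4·7 + 9)/6 = 42/6 = 7; σ²_Task 7 = ((9−5)/6)² = 0.444

Forward pass:
ES_Task 1 = 0; EF_Task 1 = 3
ES_Task 2 = 0; EF_Task 2 = 15
ES_Task 3 = max(EF_Task 1=3, EF_Task 2=15) = 15; EF_Task 3 = 15+4 = 19
ES_Task 4 = 15; EF_Task 4 = 15+8 = 23
ES_Task 5 = 15; EF_Task 5 = 15+12 = 27
ES_Task 6 = max(EF_Task 1=3, EF_Task 3=19) = 19; EF_Task 6 = 19+14 = 33
ES_Task 7 = max(EF_Task 1=3, EF_Task 4=23, EF_Task 5=27, EF_Task 6=33) = 33; EF_Task 7 = 33+7 = 40
Expected project duration μ = 40 days. Critical path: Task 2 → Task 3 → Task 6 → Task 7.

Variances on critical path: σ²_Task 2=11.111, σ²_Task 3=5.444, σ²_Task 6=2.778, σ²_Task 7=0.444.
Largest is σ²_Task 2 = 11.111.

Task 2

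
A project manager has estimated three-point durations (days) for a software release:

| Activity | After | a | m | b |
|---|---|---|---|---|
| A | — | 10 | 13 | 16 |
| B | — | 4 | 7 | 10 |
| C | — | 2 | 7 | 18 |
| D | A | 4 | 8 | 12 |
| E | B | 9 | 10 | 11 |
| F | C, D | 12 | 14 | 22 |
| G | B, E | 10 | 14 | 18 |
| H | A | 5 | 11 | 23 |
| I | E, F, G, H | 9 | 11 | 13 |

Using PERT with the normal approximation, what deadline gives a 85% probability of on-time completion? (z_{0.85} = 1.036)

49.5 days

te_A = (10 + 4·13 + 16)/6 = 78/6 = 13; σ²_A = ((16−10)/6)² = 1.000
te_B = (4 + 4·7 + 10)/6 = 42/6 = 7; σ²_B = ((10−4)/6)² = 1.000
te_C = (2 + 4·7 + 18)/6 = 48/6 = 8; σ²_C = ((18−2)/6)² = 7.111
te_D = (4 + 4·8 + 12)/6 = 48/6 = 8; σ²_D = ((12−4)/6)² = 1.778
te_E = (9 + 4·10 + 11)/6 = 60/6 = 10; σ²_E = ((11−9)/6)² = 0.111
te_F = (12 + 4·14 + 22)/6 = 90/6 = 15; σ²_F = ((22−12)/6)² = 2.778
te_G = (10 + 4·14 + 18)/6 = 84/6 = 14; σ²_G = ((18−10)/6)² = 1.778
te_H = (5 + 4·11 + 23)/6 = 72/6 = 12; σ²_H = ((23−5)/6)² = 9.000
te_I = (9 + 4·11 + 13)/6 = 66/6 = 11; σ²_I = ((13−9)/6)² = 0.444

Forward pass:
ES_A = 0; EF_A = 13
ES_B = 0; EF_B = 7
ES_C = 0; EF_C = 8
ES_D = 13; EF_D = 13+8 = 21
ES_E = 7; EF_E = 7+10 = 17
ES_F = max(EF_C=8, EF_D=21) = 21; EF_F = 21+15 = 36
ES_G = max(EF_B=7, EF_E=17) = 17; EF_G = 17+14 = 31
ES_H = 13; EF_H = 13+12 = 25
ES_I = max(EF_E=17, EF_F=36, EF_G=31, EF_H=25) = 36; EF_I = 36+11 = 47
Expected project duration μ = 47 days. Critical path: A → D → F → I.

Variance along critical path = 1.000 + 1.778 + 2.778 + 0.444 = 6.000; σ = 2.449 days.
D = μ + z·σ = 47 + 1.036·2.449 = 49.5 days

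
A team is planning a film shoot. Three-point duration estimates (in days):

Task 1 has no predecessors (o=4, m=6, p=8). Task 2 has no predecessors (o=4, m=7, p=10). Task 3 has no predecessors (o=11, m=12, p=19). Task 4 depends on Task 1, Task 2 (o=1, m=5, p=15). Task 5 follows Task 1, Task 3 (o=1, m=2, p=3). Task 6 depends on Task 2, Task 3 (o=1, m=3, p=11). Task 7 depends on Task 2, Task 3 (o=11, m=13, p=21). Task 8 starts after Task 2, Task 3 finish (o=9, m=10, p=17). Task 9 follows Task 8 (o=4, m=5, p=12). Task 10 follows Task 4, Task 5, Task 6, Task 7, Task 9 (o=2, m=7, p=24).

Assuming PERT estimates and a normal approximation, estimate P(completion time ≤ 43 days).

0.822

te_Task 1 = (4 + 4·6 + 8)/6 = 36/6 = 6; σ²_Task 1 = ((8−4)/6)² = 0.444
te_Task 2 = (4 + 4·7 + 10)/6 = 42/6 = 7; σ²_Task 2 = ((10−4)/6)² = 1.000
te_Task 3 = (11 + 4·12 + 19)/6 = 78/6 = 13; σ²_Task 3 = ((19−11)/6)² = 1.778
te_Task 4 = (1 + 4·5 + 15)/6 = 36/6 = 6; σ²_Task 4 = ((15−1)/6)² = 5.444
te_Task 5 = (1 + 4·2 + 3)/6 = 12/6 = 2; σ²_Task 5 = ((3−1)/6)² = 0.111
te_Task 6 = (1 + 4·3 + 11)/6 = 24/6 = 4; σ²_Task 6 = ((11−1)/6)² = 2.778
te_Task 7 = (11 + 4·13 + 21)/6 = 84/6 = 14; σ²_Task 7 = ((21−11)/6)² = 2.778
te_Task 8 = (9 + 4·10 + 17)/6 = 66/6 = 11; σ²_Task 8 = ((17−9)/6)² = 1.778
te_Task 9 = (4 + 4·5 + 12)/6 = 36/6 = 6; σ²_Task 9 = ((12−4)/6)² = 1.778
te_Task 10 = (2 + 4·7 + 24)/6 = 54/6 = 9; σ²_Task 10 = ((24−2)/6)² = 13.444

Forward pass:
ES_Task 1 = 0; EF_Task 1 = 6
ES_Task 2 = 0; EF_Task 2 = 7
ES_Task 3 = 0; EF_Task 3 = 13
ES_Task 4 = max(EF_Task 1=6, EF_Task 2=7) = 7; EF_Task 4 = 7+6 = 13
ES_Task 5 = max(EF_Task 1=6, EF_Task 3=13) = 13; EF_Task 5 = 13+2 = 15
ES_Task 6 = max(EF_Task 2=7, EF_Task 3=13) = 13; EF_Task 6 = 13+4 = 17
ES_Task 7 = max(EF_Task 2=7, EF_Task 3=13) = 13; EF_Task 7 = 13+14 = 27
ES_Task 8 = max(EF_Task 2=7, EF_Task 3=13) = 13; EF_Task 8 = 13+11 = 24
ES_Task 9 = 24; EF_Task 9 = 24+6 = 30
ES_Task 10 = max(EF_Task 4=13, EF_Task 5=15, EF_Task 6=17, EF_Task 7=27, EF_Task 9=30) = 30; EF_Task 10 = 30+9 = 39
Expected project duration μ = 39 days. Critical path: Task 3 → Task 8 → Task 9 → Task 10.

Variance along critical path = 1.778 + 1.778 + 1.778 + 13.444 = 18.778; σ = √18.778 = 4.333 days.
Z = (43 − 39) / 4.333 = 0.923
P(T ≤ 43) = Φ(0.923) ≈ 0.822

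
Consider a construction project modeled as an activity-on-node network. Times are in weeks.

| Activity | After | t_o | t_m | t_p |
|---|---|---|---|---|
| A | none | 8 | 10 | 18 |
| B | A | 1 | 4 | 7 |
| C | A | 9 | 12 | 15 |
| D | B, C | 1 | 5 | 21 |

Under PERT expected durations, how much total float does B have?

8 weeks

te_A = (8 + 4·10 + 18)/6 = 66/6 = 11
te_B = (1 + 4·4 + 7)/6 = 24/6 = 4
te_C = (9 + 4·12 + 15)/6 = 72/6 = 12
te_D = (1 + 4·5 + 21)/6 = 42/6 = 7

Forward pass:
ES_A = 0; EF_A = 11
ES_B = 11; EF_B = 11+4 = 15
ES_C = 11; EF_C = 11+12 = 23
ES_D = max(EF_B=15, EF_C=23) = 23; EF_D = 23+7 = 30
Expected project duration μ = 30 weeks. Critical path: A → C → D.

Backward pass:
LF_D = 30; LS_D = 30−7 = 23
LF_C = LS_D = 23; LS_C = 23−12 = 11
LF_B = LS_D = 23; LS_B = 23−4 = 19
LF_A = min(LS_B=19, LS_C=11) = 11; LS_A = 11−11 = 0
Slack_B = LS_B − ES_B = 19 − 11 = 8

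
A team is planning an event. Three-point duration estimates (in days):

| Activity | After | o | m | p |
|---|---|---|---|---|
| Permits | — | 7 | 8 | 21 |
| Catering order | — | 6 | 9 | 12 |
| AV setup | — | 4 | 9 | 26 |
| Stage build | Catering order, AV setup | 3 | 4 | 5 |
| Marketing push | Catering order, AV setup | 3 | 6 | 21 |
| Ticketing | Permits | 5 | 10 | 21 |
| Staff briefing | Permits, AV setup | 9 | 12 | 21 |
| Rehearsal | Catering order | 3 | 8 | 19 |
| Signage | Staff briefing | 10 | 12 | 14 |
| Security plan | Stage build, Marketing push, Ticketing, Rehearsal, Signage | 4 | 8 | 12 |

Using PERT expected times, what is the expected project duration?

44 days

te_Permits = (7 + 4·8 + 21)/6 = 60/6 = 10
te_Catering order = (6 + 4·9 + 12)/6 = 54/6 = 9
te_AV setup = (4 + 4·9 + 26)/6 = 66/6 = 11
te_Stage build = (3 + 4·4 + 5)/6 = 24/6 = 4
te_Marketing push = (3 + 4·6 + 21)/6 = 48/6 = 8
te_Ticketing = (5 + 4·10 + 21)/6 = 66/6 = 11
te_Staff briefing = (9 + 4·12 + 21)/6 = 78/6 = 13
te_Rehearsal = (3 + 4·8 + 19)/6 = 54/6 = 9
te_Signage = (10 + 4·12 + 14)/6 = 72/6 = 12
te_Security plan = (4 + 4·8 + 12)/6 = 48/6 = 8

Forward pass:
ES_Permits = 0; EF_Permits = 10
ES_Catering order = 0; EF_Catering order = 9
ES_AV setup = 0; EF_AV setup = 11
ES_Stage build = max(EF_Catering order=9, EF_AV setup=11) = 11; EF_Stage build = 11+4 = 15
ES_Marketing push = max(EF_Catering order=9, EF_AV setup=11) = 11; EF_Marketing push = 11+8 = 19
ES_Ticketing = 10; EF_Ticketing = 10+11 = 21
ES_Staff briefing = max(EF_Permits=10, EF_AV setup=11) = 11; EF_Staff briefing = 11+13 = 24
ES_Rehearsal = 9; EF_Rehearsal = 9+9 = 18
ES_Signage = 24; EF_Signage = 24+12 = 36
ES_Security plan = max(EF_Stage build=15, EF_Marketing push=19, EF_Ticketing=21, EF_Rehearsal=18, EF_Signage=36) = 36; EF_Security plan = 36+8 = 44
Expected project duration μ = 44 days. Critical path: AV setup → Staff briefing → Signage → Security plan.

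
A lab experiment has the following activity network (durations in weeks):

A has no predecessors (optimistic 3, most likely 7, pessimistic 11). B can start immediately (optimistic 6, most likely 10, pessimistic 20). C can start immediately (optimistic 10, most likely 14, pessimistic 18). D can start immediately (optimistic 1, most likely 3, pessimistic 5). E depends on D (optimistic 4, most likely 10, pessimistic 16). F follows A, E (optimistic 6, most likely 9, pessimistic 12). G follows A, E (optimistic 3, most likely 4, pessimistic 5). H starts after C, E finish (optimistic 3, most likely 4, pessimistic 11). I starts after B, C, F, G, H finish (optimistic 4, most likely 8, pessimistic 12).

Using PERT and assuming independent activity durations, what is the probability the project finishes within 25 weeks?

0.031

te_A = (3 + 4·7 + 11)/6 = 42/6 = 7; σ²_A = ((11−3)/6)² = 1.778
te_B = (6 + 4·10 + 20)/6 = 66/6 = 11; σ²_B = ((20−6)/6)² = 5.444
te_C = (10 + 4·14 + 18)/6 = 84/6 = 14; σ²_C = ((18−10)/6)² = 1.778
te_D = (1 + 4·3 + 5)/6 = 18/6 = 3; σ²_D = ((5−1)/6)² = 0.444
te_E = (4 + 4·10 + 16)/6 = 60/6 = 10; σ²_E = ((16−4)/6)² = 4.000
te_F = (6 + 4·9 + 12)/6 = 54/6 = 9; σ²_F = ((12−6)/6)² = 1.000
te_G = (3 + 4·4 + 5)/6 = 24/6 = 4; σ²_G = ((5−3)/6)² = 0.111
te_H = (3 + 4·4 + 11)/6 = 30/6 = 5; σ²_H = ((11−3)/6)² = 1.778
te_I = (4 + 4·8 + 12)/6 = 48/6 = 8; σ²_I = ((12−4)/6)² = 1.778

Forward pass:
ES_A = 0; EF_A = 7
ES_B = 0; EF_B = 11
ES_C = 0; EF_C = 14
ES_D = 0; EF_D = 3
ES_E = 3; EF_E = 3+10 = 13
ES_F = max(EF_A=7, EF_E=13) = 13; EF_F = 13+9 = 22
ES_G = max(EF_A=7, EF_E=13) = 13; EF_G = 13+4 = 17
ES_H = max(EF_C=14, EF_E=13) = 14; EF_H = 14+5 = 19
ES_I = max(EF_B=11, EF_C=14, EF_F=22, EF_G=17, EF_H=19) = 22; EF_I = 22+8 = 30
Expected project duration μ = 30 weeks. Critical path: D → E → F → I.

Variance along critical path = 0.444 + 4.000 + 1.000 + 1.778 = 7.222; σ = √7.222 = 2.687 weeks.
Z = (25 − 30) / 2.687 = -1.861
P(T ≤ 25) = Φ(-1.861) ≈ 0.031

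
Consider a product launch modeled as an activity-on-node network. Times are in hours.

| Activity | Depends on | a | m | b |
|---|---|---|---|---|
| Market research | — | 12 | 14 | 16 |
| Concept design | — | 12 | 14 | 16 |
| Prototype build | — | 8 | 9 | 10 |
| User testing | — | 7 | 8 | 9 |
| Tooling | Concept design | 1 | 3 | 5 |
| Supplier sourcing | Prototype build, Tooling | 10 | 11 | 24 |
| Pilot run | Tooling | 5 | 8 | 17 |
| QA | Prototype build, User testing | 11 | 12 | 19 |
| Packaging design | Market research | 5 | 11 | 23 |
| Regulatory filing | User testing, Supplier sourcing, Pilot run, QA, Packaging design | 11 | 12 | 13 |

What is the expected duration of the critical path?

42 hours

te_Market research = (12 + 4·14 + 16)/6 = 84/6 = 14
te_Concept design = (12 + 4·14 + 16)/6 = 84/6 = 14
te_Prototype build = (8 + 4·9 + 10)/6 = 54/6 = 9
te_User testing = (7 + 4·8 + 9)/6 = 48/6 = 8
te_Tooling = (1 + 4·3 + 5)/6 = 18/6 = 3
te_Supplier sourcing = (10 + 4·11 + 24)/6 = 78/6 = 13
te_Pilot run = (5 + 4·8 + 17)/6 = 54/6 = 9
te_QA = (11 + 4·12 + 19)/6 = 78/6 = 13
te_Packaging design = (5 + 4·11 + 23)/6 = 72/6 = 12
te_Regulatory filing = (11 + 4·12 + 13)/6 = 72/6 = 12

Forward pass:
ES_Market research = 0; EF_Market research = 14
ES_Concept design = 0; EF_Concept design = 14
ES_Prototype build = 0; EF_Prototype build = 9
ES_User testing = 0; EF_User testing = 8
ES_Tooling = 14; EF_Tooling = 14+3 = 17
ES_Supplier sourcing = max(EF_Prototype build=9, EF_Tooling=17) = 17; EF_Supplier sourcing = 17+13 = 30
ES_Pilot run = 17; EF_Pilot run = 17+9 = 26
ES_QA = max(EF_Prototype build=9, EF_User testing=8) = 9; EF_QA = 9+13 = 22
ES_Packaging design = 14; EF_Packaging design = 14+12 = 26
ES_Regulatory filing = max(EF_User testing=8, EF_Supplier sourcing=30, EF_Pilot run=26, EF_QA=22, EF_Packaging design=26) = 30; EF_Regulatory filing = 30+12 = 42
Expected project duration μ = 42 hours. Critical path: Concept design → Tooling → Supplier sourcing → Regulatory filing.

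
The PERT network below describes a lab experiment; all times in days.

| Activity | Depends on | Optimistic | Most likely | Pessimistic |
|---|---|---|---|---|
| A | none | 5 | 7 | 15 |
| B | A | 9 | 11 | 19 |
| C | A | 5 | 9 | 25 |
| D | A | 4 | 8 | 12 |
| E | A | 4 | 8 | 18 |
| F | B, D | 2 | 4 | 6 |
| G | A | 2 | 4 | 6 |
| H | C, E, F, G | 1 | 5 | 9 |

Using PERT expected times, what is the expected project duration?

te_A = (5 + 4·7 + 15)/6 = 48/6 = 8
te_B = (9 + 4·11 + 19)/6 = 72/6 = 12
te_C = (5 + 4·9 + 25)/6 = 66/6 = 11
te_D = (4 + 4·8 + 12)/6 = 48/6 = 8
te_E = (4 + 4·8 + 18)/6 = 54/6 = 9
te_F = (2 + 4·4 + 6)/6 = 24/6 = 4
te_G = (2 + 4·4 + 6)/6 = 24/6 = 4
te_H = (1 + 4·5 + 9)/6 = 30/6 = 5

Forward pass:
ES_A = 0; EF_A = 8
ES_B = 8; EF_B = 8+12 = 20
ES_C = 8; EF_C = 8+11 = 19
ES_D = 8; EF_D = 8+8 = 16
ES_E = 8; EF_E = 8+9 = 17
ES_F = max(EF_B=20, EF_D=16) = 20; EF_F = 20+4 = 24
ES_G = 8; EF_G = 8+4 = 12
ES_H = max(EF_C=19, EF_E=17, EF_F=24, EF_G=12) = 24; EF_H = 24+5 = 29
Expected project duration μ = 29 days. Critical path: A → B → F → H.

29 days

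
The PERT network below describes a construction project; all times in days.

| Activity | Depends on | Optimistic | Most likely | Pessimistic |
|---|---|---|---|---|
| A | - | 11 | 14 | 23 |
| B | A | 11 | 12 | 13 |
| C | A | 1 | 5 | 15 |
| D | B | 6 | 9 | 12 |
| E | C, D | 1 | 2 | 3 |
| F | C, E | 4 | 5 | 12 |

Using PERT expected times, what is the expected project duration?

44 days

te_A = (11 + 4·14 + 23)/6 = 90/6 = 15
te_B = (11 + 4·12 + 13)/6 = 72/6 = 12
te_C = (1 + 4·5 + 15)/6 = 36/6 = 6
te_D = (6 + 4·9 + 12)/6 = 54/6 = 9
te_E = (1 + 4·2 + 3)/6 = 12/6 = 2
te_F = (4 + 4·5 + 12)/6 = 36/6 = 6

Forward pass:
ES_A = 0; EF_A = 15
ES_B = 15; EF_B = 15+12 = 27
ES_C = 15; EF_C = 15+6 = 21
ES_D = 27; EF_D = 27+9 = 36
ES_E = max(EF_C=21, EF_D=36) = 36; EF_E = 36+2 = 38
ES_F = max(EF_C=21, EF_E=38) = 38; EF_F = 38+6 = 44
Expected project duration μ = 44 days. Critical path: A → B → D → E → F.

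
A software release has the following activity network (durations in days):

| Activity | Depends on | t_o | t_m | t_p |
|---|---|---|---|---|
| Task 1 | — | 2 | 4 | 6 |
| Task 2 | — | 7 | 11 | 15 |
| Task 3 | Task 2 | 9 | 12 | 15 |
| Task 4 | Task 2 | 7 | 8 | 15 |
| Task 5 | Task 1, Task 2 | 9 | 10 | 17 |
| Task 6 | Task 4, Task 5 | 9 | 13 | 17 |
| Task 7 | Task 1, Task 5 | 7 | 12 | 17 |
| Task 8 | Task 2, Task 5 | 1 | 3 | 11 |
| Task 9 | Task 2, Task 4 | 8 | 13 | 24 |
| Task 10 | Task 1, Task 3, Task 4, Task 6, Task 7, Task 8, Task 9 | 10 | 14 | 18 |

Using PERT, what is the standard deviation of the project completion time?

te_Task 1 = (2 + 4·4 + 6)/6 = 24/6 = 4; σ²_Task 1 = ((6−2)/6)² = 0.444
te_Task 2 = (7 + 4·11 + 15)/6 = 66/6 = 11; σ²_Task 2 = ((15−7)/6)² = 1.778
te_Task 3 = (9 + 4·12 + 15)/6 = 72/6 = 12; σ²_Task 3 = ((15−9)/6)² = 1.000
te_Task 4 = (7 + 4·8 + 15)/6 = 54/6 = 9; σ²_Task 4 = ((15−7)/6)² = 1.778
te_Task 5 = (9 + 4·10 + 17)/6 = 66/6 = 11; σ²_Task 5 = ((17−9)/6)² = 1.778
te_Task 6 = (9 + 4·13 + 17)/6 = 78/6 = 13; σ²_Task 6 = ((17−9)/6)² = 1.778
te_Task 7 = (7 + 4·12 + 17)/6 = 72/6 = 12; σ²_Task 7 = ((17−7)/6)² = 2.778
te_Task 8 = (1 + 4·3 + 11)/6 = 24/6 = 4; σ²_Task 8 = ((11−1)/6)² = 2.778
te_Task 9 = (8 + 4·13 + 24)/6 = 84/6 = 14; σ²_Task 9 = ((24−8)/6)² = 7.111
te_Task 10 = (10 + 4·14 + 18)/6 = 84/6 = 14; σ²_Task 10 = ((18−10)/6)² = 1.778

Forward pass:
ES_Task 1 = 0; EF_Task 1 = 4
ES_Task 2 = 0; EF_Task 2 = 11
ES_Task 3 = 11; EF_Task 3 = 11+12 = 23
ES_Task 4 = 11; EF_Task 4 = 11+9 = 20
ES_Task 5 = max(EF_Task 1=4, EF_Task 2=11) = 11; EF_Task 5 = 11+11 = 22
ES_Task 6 = max(EF_Task 4=20, EF_Task 5=22) = 22; EF_Task 6 = 22+13 = 35
ES_Task 7 = max(EF_Task 1=4, EF_Task 5=22) = 22; EF_Task 7 = 22+12 = 34
ES_Task 8 = max(EF_Task 2=11, EF_Task 5=22) = 22; EF_Task 8 = 22+4 = 26
ES_Task 9 = max(EF_Task 2=11, EF_Task 4=20) = 20; EF_Task 9 = 20+14 = 34
ES_Task 10 = max(EF_Task 1=4, EF_Task 3=23, EF_Task 4=20, EF_Task 6=35, EF_Task 7=34, EF_Task 8=26, EF_Task 9=34) = 35; EF_Task 10 = 35+14 = 49
Expected project duration μ = 49 days. Critical path: Task 2 → Task 5 → Task 6 → Task 10.

Variance along critical path = 1.778 + 1.778 + 1.778 + 1.778 = 7.111
σ = √7.111 = 2.667 days

2.67 days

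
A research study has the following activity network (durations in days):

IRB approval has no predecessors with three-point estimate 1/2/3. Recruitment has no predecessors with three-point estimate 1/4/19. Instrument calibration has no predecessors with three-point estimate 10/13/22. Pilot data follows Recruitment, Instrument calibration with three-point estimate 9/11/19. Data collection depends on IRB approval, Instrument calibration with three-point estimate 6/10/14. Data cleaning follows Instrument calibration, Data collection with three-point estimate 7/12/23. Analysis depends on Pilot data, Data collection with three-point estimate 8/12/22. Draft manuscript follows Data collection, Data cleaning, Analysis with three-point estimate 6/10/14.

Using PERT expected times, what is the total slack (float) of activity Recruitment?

8 days

te_IRB approval = (1 + 4·2 + 3)/6 = 12/6 = 2
te_Recruitment = (1 + 4·4 + 19)/6 = 36/6 = 6
te_Instrument calibration = (10 + 4·13 + 22)/6 = 84/6 = 14
te_Pilot data = (9 + 4·11 + 19)/6 = 72/6 = 12
te_Data collection = (6 + 4·10 + 14)/6 = 60/6 = 10
te_Data cleaning = (7 + 4·12 + 23)/6 = 78/6 = 13
te_Analysis = (8 + 4·12 + 22)/6 = 78/6 = 13
te_Draft manuscript = (6 + 4·10 + 14)/6 = 60/6 = 10

Forward pass:
ES_IRB approval = 0; EF_IRB approval = 2
ES_Recruitment = 0; EF_Recruitment = 6
ES_Instrument calibration = 0; EF_Instrument calibration = 14
ES_Pilot data = max(EF_Recruitment=6, EF_Instrument calibration=14) = 14; EF_Pilot data = 14+12 = 26
ES_Data collection = max(EF_IRB approval=2, EF_Instrument calibration=14) = 14; EF_Data collection = 14+10 = 24
ES_Data cleaning = max(EF_Instrument calibration=14, EF_Data collection=24) = 24; EF_Data cleaning = 24+13 = 37
ES_Analysis = max(EF_Pilot data=26, EF_Data collection=24) = 26; EF_Analysis = 26+13 = 39
ES_Draft manuscript = max(EF_Data collection=24, EF_Data cleaning=37, EF_Analysis=39) = 39; EF_Draft manuscript = 39+10 = 49
Expected project duration μ = 49 days. Critical path: Instrument calibration → Pilot data → Analysis → Draft manuscript.

Backward pass:
LF_Draft manuscript = 49; LS_Draft manuscript = 49−10 = 39
LF_Analysis = LS_Draft manuscript = 39; LS_Analysis = 39−13 = 26
LF_Data cleaning = LS_Draft manuscript = 39; LS_Data cleaning = 39−13 = 26
LF_Data collection = min(LS_Data cleaning=26, LS_Analysis=26, LS_Draft manuscript=39) = 26; LS_Data collection = 26−10 = 16
LF_Pilot data = LS_Analysis = 26; LS_Pilot data = 26−12 = 14
LF_Instrument calibration = min(LS_Pilot data=14, LS_Data collection=16, LS_Data cleaning=26) = 14; LS_Instrument calibration = 14−14 = 0
LF_Recruitment = LS_Pilot data = 14; LS_Recruitment = 14−6 = 8
LF_IRB approval = LS_Data collection = 16; LS_IRB approval = 16−2 = 14
Slack_Recruitment = LS_Recruitment − ES_Recruitment = 8 − 0 = 8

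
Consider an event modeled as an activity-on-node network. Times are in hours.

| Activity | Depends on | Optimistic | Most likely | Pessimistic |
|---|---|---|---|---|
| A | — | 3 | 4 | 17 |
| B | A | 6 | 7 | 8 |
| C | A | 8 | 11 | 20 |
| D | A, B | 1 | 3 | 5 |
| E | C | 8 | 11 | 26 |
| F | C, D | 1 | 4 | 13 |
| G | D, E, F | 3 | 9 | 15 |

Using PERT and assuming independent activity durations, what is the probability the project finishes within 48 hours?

te_A = (3 + 4·4 + 17)/6 = 36/6 = 6; σ²_A = ((17−3)/6)² = 5.444
te_B = (6 + 4·7 + 8)/6 = 42/6 = 7; σ²_B = ((8−6)/6)² = 0.111
te_C = (8 + 4·11 + 20)/6 = 72/6 = 12; σ²_C = ((20−8)/6)² = 4.000
te_D = (1 + 4·3 + 5)/6 = 18/6 = 3; σ²_D = ((5−1)/6)² = 0.444
te_E = (8 + 4·11 + 26)/6 = 78/6 = 13; σ²_E = ((26−8)/6)² = 9.000
te_F = (1 + 4·4 + 13)/6 = 30/6 = 5; σ²_F = ((13−1)/6)² = 4.000
te_G = (3 + 4·9 + 15)/6 = 54/6 = 9; σ²_G = ((15−3)/6)² = 4.000

Forward pass:
ES_A = 0; EF_A = 6
ES_B = 6; EF_B = 6+7 = 13
ES_C = 6; EF_C = 6+12 = 18
ES_D = max(EF_A=6, EF_B=13) = 13; EF_D = 13+3 = 16
ES_E = 18; EF_E = 18+13 = 31
ES_F = max(EF_C=18, EF_D=16) = 18; EF_F = 18+5 = 23
ES_G = max(EF_D=16, EF_E=31, EF_F=23) = 31; EF_G = 31+9 = 40
Expected project duration μ = 40 hours. Critical path: A → C → E → G.

Variance along critical path = 5.444 + 4.000 + 9.000 + 4.000 = 22.444; σ = √22.444 = 4.738 hours.
Z = (48 − 40) / 4.738 = 1.689
P(T ≤ 48) = Φ(1.689) ≈ 0.954

0.954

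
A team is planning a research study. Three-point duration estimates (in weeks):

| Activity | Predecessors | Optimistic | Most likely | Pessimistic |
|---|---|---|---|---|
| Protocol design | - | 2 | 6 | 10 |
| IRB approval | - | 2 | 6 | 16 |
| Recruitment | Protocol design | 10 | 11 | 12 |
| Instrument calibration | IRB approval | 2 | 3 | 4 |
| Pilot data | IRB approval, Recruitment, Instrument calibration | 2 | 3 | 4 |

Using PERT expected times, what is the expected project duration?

te_Protocol design = (2 + 4·6 + 10)/6 = 36/6 = 6
te_IRB approval = (2 + 4·6 + 16)/6 = 42/6 = 7
te_Recruitment = (10 + 4·11 + 12)/6 = 66/6 = 11
te_Instrument calibration = (2 + 4·3 + 4)/6 = 18/6 = 3
te_Pilot data = (2 + 4·3 + 4)/6 = 18/6 = 3

Forward pass:
ES_Protocol design = 0; EF_Protocol design = 6
ES_IRB approval = 0; EF_IRB approval = 7
ES_Recruitment = 6; EF_Recruitment = 6+11 = 17
ES_Instrument calibration = 7; EF_Instrument calibration = 7+3 = 10
ES_Pilot data = max(EF_IRB approval=7, EF_Recruitment=17, EF_Instrument calibration=10) = 17; EF_Pilot data = 17+3 = 20
Expected project duration μ = 20 weeks. Critical path: Protocol design → Recruitment → Pilot data.

20 weeks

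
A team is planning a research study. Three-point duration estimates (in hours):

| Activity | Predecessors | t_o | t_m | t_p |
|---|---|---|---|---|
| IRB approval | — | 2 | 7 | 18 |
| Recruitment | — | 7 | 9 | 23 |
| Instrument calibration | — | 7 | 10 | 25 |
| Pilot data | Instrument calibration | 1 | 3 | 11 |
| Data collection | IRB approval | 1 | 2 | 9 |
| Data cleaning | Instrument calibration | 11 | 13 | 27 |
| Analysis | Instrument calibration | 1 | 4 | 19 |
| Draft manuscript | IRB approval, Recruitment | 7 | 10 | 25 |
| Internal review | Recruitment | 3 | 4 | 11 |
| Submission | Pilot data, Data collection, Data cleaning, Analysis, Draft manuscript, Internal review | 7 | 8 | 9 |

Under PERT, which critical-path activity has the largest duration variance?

Instrument calibration

te_IRB approval = (2 + 4·7 + 18)/6 = 48/6 = 8; σ²_IRB approval = ((18−2)/6)² = 7.111
te_Recruitment = (7 + 4·9 + 23)/6 = 66/6 = 11; σ²_Recruitment = ((23−7)/6)² = 7.111
te_Instrument calibration = (7 + 4·10 + 25)/6 = 72/6 = 12; σ²_Instrument calibration = ((25−7)/6)² = 9.000
te_Pilot data = (1 + 4·3 + 11)/6 = 24/6 = 4; σ²_Pilot data = ((11−1)/6)² = 2.778
te_Data collection = (1 + 4·2 + 9)/6 = 18/6 = 3; σ²_Data collection = ((9−1)/6)² = 1.778
te_Data cleaning = (11 + 4·13 + 27)/6 = 90/6 = 15; σ²_Data cleaning = ((27−11)/6)² = 7.111
te_Analysis = (1 + 4·4 + 19)/6 = 36/6 = 6; σ²_Analysis = ((19−1)/6)² = 9.000
te_Draft manuscript = (7 + 4·10 + 25)/6 = 72/6 = 12; σ²_Draft manuscript = ((25−7)/6)² = 9.000
te_Internal review = (3 + 4·4 + 11)/6 = 30/6 = 5; σ²_Internal review = ((11−3)/6)² = 1.778
te_Submission = (7 + 4·8 + 9)/6 = 48/6 = 8; σ²_Submission = ((9−7)/6)² = 0.111

Forward pass:
ES_IRB approval = 0; EF_IRB approval = 8
ES_Recruitment = 0; EF_Recruitment = 11
ES_Instrument calibration = 0; EF_Instrument calibration = 12
ES_Pilot data = 12; EF_Pilot data = 12+4 = 16
ES_Data collection = 8; EF_Data collection = 8+3 = 11
ES_Data cleaning = 12; EF_Data cleaning = 12+15 = 27
ES_Analysis = 12; EF_Analysis = 12+6 = 18
ES_Draft manuscript = max(EF_IRB approval=8, EF_Recruitment=11) = 11; EF_Draft manuscript = 11+12 = 23
ES_Internal review = 11; EF_Internal review = 11+5 = 16
ES_Submission = max(EF_Pilot data=16, EF_Data collection=11, EF_Data cleaning=27, EF_Analysis=18, EF_Draft manuscript=23, EF_Internal review=16) = 27; EF_Submission = 27+8 = 35
Expected project duration μ = 35 hours. Critical path: Instrument calibration → Data cleaning → Submission.

Variances on critical path: σ²_Instrument calibration=9.000, σ²_Data cleaning=7.111, σ²_Submission=0.111.
Largest is σ²_Instrument calibration = 9.000.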